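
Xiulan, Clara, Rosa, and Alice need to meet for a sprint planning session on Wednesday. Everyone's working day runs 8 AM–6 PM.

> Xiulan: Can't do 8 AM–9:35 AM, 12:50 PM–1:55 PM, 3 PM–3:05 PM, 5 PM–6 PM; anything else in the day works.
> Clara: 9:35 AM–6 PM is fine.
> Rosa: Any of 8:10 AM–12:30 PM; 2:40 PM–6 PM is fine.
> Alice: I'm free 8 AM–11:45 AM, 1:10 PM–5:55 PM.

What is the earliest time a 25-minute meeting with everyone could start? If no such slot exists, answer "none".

09:35

Xiulan free: 09:35-12:50, 13:55-15:00, 15:05-17:00 (invert busy blocks within the working day).
Clara free: 09:35-18:00.
Rosa free: 08:10-12:30, 14:40-18:00.
Alice free: 08:00-11:45, 13:10-17:55.
Xiulan ∩ Clara: 09:35-12:50, 13:55-15:00, 15:05-17:00.
Xiulan ∩ Clara ∩ Rosa: 09:35-12:30, 14:40-15:00, 15:05-17:00.
Xiulan ∩ Clara ∩ Rosa ∩ Alice: 09:35-11:45, 14:40-15:00, 15:05-17:00.
The first common window of at least 25 minutes is 09:35-11:45, so the earliest start is 09:35.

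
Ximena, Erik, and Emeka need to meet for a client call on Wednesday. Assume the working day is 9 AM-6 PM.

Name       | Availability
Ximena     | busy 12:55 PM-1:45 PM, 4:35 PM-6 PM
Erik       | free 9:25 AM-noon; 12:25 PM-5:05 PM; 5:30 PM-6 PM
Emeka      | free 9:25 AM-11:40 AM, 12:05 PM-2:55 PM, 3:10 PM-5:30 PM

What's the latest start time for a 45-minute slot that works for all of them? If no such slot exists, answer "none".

Ximena free: 09:00-12:55, 13:45-16:35 (invert busy blocks within the working day).
Erik free: 09:25-12:00, 12:25-17:05, 17:30-18:00.
Emeka free: 09:25-11:40, 12:05-14:55, 15:10-17:30.
Ximena ∩ Erik: 09:25-12:00, 12:25-12:55, 13:45-16:35.
Ximena ∩ Erik ∩ Emeka: 09:25-11:40, 12:25-12:55, 13:45-14:55, 15:10-16:35.
The last common window of at least 45 minutes is 15:10-16:35; a 45-minute meeting can start as late as 15:50 and still end by 16:35.

15:50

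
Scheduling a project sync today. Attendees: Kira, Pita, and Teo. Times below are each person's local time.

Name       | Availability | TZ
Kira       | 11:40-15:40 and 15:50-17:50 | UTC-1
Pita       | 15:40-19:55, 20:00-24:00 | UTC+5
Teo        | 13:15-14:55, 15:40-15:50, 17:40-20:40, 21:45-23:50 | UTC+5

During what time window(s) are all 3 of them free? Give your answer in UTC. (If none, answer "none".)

12:40-14:55, 15:00-15:40, 16:50-18:50

Kira in UTC: 12:40-16:40, 16:50-18:50 (add 1h to convert from UTC-1).
Pita in UTC: 10:40-14:55, 15:00-19:00 (subtract 5h to convert from UTC+5).
Teo in UTC: 08:15-09:55, 10:40-10:50, 12:40-15:40, 16:45-18:50 (subtract 5h to convert from UTC+5).
Kira ∩ Pita: 12:40-14:55, 15:00-16:40, 16:50-18:50.
Kira ∩ Pita ∩ Teo: 12:40-14:55, 15:00-15:40, 16:50-18:50.
So the common availability across everyone is 12:40-14:55, 15:00-15:40, 16:50-18:50.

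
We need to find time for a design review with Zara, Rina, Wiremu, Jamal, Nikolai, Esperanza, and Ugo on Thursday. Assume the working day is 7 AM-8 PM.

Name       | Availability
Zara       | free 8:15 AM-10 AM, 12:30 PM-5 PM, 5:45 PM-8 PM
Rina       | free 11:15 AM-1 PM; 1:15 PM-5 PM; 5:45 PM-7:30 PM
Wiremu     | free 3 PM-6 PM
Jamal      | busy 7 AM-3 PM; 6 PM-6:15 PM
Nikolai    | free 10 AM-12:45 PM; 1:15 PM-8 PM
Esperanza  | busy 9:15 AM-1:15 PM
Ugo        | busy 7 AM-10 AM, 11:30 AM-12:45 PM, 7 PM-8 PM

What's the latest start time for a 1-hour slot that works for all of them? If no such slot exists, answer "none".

Zara free: 08:15-10:00, 12:30-17:00, 17:45-20:00.
Rina free: 11:15-13:00, 13:15-17:00, 17:45-19:30.
Wiremu free: 15:00-18:00.
Jamal free: 15:00-18:00, 18:15-20:00 (invert busy blocks within the working day).
Nikolai free: 10:00-12:45, 13:15-20:00.
Esperanza free: 07:00-09:15, 13:15-20:00 (invert busy blocks within the working day).
Ugo free: 10:00-11:30, 12:45-19:00 (invert busy blocks within the working day).
Zara ∩ Rina: 12:30-13:00, 13:15-17:00, 17:45-19:30.
Zara ∩ Rina ∩ Wiremu: 15:00-17:00, 17:45-18:00.
Zara ∩ Rina ∩ Wiremu ∩ Jamal: 15:00-17:00, 17:45-18:00.
Zara ∩ Rina ∩ Wiremu ∩ Jamal ∩ Nikolai: 15:00-17:00, 17:45-18:00.
Zara ∩ Rina ∩ Wiremu ∩ Jamal ∩ Nikolai ∩ Esperanza: 15:00-17:00, 17:45-18:00.
Zara ∩ Rina ∩ Wiremu ∩ Jamal ∩ Nikolai ∩ Esperanza ∩ Ugo: 15:00-17:00, 17:45-18:00.
The last common window of at least 60 minutes is 15:00-17:00; a 60-minute meeting can start as late as 16:00 and still end by 17:00.

16:00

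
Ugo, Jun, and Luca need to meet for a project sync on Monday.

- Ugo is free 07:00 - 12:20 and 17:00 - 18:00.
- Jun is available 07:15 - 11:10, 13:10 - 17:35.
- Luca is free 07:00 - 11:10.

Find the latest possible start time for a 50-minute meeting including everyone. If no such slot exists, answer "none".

Ugo ∩ Jun: 07:15-11:10, 17:00-17:35.
Ugo ∩ Jun ∩ Luca: 07:15-11:10.
The last common window of at least 50 minutes is 07:15-11:10; a 50-minute meeting can start as late as 10:20 and still end by 11:10.

10:20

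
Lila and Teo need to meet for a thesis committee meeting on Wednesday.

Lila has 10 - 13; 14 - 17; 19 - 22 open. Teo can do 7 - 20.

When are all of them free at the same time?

Lila ∩ Teo: 10:00-13:00, 14:00-17:00, 19:00-20:00.
So the common availability across everyone is 10:00-13:00, 14:00-17:00, 19:00-20:00.

10:00-13:00, 14:00-17:00, 19:00-20:00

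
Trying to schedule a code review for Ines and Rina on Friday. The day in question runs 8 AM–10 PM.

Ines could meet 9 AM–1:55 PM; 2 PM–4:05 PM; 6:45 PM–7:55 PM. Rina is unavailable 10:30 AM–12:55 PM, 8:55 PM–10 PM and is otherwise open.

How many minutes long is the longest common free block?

Ines free: 09:00-13:55, 14:00-16:05, 18:45-19:55.
Rina free: 08:00-10:30, 12:55-20:55 (invert busy blocks within the working day).
Ines ∩ Rina: 09:00-10:30, 12:55-13:55, 14:00-16:05, 18:45-19:55.
Those are the intersection windows.
The longest is 14:00-16:05 at 125 minutes.

125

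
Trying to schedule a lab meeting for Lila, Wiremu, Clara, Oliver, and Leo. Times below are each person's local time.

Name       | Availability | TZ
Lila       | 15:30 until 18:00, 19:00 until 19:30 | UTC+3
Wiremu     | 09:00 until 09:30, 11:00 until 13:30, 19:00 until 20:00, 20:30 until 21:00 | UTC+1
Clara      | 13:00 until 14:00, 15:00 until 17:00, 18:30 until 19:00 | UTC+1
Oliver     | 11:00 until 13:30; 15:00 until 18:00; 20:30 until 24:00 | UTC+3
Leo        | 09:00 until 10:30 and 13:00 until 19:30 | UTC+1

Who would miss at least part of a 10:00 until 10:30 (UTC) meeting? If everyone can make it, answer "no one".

Lila in UTC: 12:30-15:00, 16:00-16:30 (subtract 3h to convert from UTC+3).
Wiremu in UTC: 08:00-08:30, 10:00-12:30, 18:00-19:00, 19:30-20:00 (subtract 1h to convert from UTC+1).
Clara in UTC: 12:00-13:00, 14:00-16:00, 17:30-18:00 (subtract 1h to convert from UTC+1).
Oliver in UTC: 08:00-10:30, 12:00-15:00, 17:30-21:00 (subtract 3h to convert from UTC+3).
Leo in UTC: 08:00-09:30, 12:00-18:30 (subtract 1h to convert from UTC+1).
Lila: not fully free for 10:00-10:30. Wiremu: free for 10:00-10:30. Clara: not fully free for 10:00-10:30. Oliver: free for 10:00-10:30. Leo: not fully free for 10:00-10:30.

Clara, Leo, Lila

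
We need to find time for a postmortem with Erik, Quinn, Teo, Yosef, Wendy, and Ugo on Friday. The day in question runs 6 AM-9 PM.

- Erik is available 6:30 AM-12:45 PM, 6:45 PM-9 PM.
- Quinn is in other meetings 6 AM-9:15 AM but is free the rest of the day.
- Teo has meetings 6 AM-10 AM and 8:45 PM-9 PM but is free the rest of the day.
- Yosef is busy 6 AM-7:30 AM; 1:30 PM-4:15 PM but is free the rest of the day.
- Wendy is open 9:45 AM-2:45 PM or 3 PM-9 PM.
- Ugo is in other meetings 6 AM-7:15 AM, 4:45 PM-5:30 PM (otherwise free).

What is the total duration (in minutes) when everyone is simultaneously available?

Erik free: 06:30-12:45, 18:45-21:00.
Quinn free: 09:15-21:00 (invert busy blocks within the working day).
Teo free: 10:00-20:45 (invert busy blocks within the working day).
Yosef free: 07:30-13:30, 16:15-21:00 (invert busy blocks within the working day).
Wendy free: 09:45-14:45, 15:00-21:00.
Ugo free: 07:15-16:45, 17:30-21:00 (invert busy blocks within the working day).
Erik ∩ Quinn: 09:15-12:45, 18:45-21:00.
Erik ∩ Quinn ∩ Teo: 10:00-12:45, 18:45-20:45.
Erik ∩ Quinn ∩ Teo ∩ Yosef: 10:00-12:45, 18:45-20:45.
Erik ∩ Quinn ∩ Teo ∩ Yosef ∩ Wendy: 10:00-12:45, 18:45-20:45.
Erik ∩ Quinn ∩ Teo ∩ Yosef ∩ Wendy ∩ Ugo: 10:00-12:45, 18:45-20:45.
Summing the common windows: 165 + 120 = 285 minutes.

285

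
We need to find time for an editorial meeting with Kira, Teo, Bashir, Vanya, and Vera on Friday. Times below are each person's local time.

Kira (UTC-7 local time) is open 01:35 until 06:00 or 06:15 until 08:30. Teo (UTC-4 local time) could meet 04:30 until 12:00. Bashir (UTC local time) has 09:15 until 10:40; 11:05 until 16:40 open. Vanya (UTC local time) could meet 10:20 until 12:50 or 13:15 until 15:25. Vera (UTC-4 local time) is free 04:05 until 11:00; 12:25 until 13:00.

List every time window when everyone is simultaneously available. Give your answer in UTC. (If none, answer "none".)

Kira in UTC: 08:35-13:00, 13:15-15:30 (add 7h to convert from UTC-7).
Teo in UTC: 08:30-16:00 (add 4h to convert from UTC-4).
Bashir in UTC: 09:15-10:40, 11:05-16:40.
Vanya in UTC: 10:20-12:50, 13:15-15:25.
Vera in UTC: 08:05-15:00, 16:25-17:00 (add 4h to convert from UTC-4).
Kira ∩ Teo: 08:35-13:00, 13:15-15:30.
Kira ∩ Teo ∩ Bashir: 09:15-10:40, 11:05-13:00, 13:15-15:30.
Kira ∩ Teo ∩ Bashir ∩ Vanya: 10:20-10:40, 11:05-12:50, 13:15-15:25.
Kira ∩ Teo ∩ Bashir ∩ Vanya ∩ Vera: 10:20-10:40, 11:05-12:50, 13:15-15:00.
Those are the intersection windows.

10:20-10:40, 11:05-12:50, 13:15-15:00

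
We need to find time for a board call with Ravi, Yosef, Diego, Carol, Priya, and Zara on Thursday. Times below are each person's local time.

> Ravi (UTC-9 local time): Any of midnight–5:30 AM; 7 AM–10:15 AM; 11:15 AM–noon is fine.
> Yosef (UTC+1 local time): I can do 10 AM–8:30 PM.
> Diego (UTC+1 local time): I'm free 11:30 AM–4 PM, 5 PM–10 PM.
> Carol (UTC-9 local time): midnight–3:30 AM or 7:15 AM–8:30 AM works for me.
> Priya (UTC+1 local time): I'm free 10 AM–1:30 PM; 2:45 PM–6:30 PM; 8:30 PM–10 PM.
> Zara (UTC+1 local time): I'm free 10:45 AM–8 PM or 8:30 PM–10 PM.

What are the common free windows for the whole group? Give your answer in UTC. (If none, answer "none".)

Ravi in UTC: 09:00-14:30, 16:00-19:15, 20:15-21:00 (add 9h to convert from UTC-9).
Yosef in UTC: 09:00-19:30 (subtract 1h to convert from UTC+1).
Diego in UTC: 10:30-15:00, 16:00-21:00 (subtract 1h to convert from UTC+1).
Carol in UTC: 09:00-12:30, 16:15-17:30 (add 9h to convert from UTC-9).
Priya in UTC: 09:00-12:30, 13:45-17:30, 19:30-21:00 (subtract 1h to convert from UTC+1).
Zara in UTC: 09:45-19:00, 19:30-21:00 (subtract 1h to convert from UTC+1).
Ravi ∩ Yosef: 09:00-14:30, 16:00-19:15.
Ravi ∩ Yosef ∩ Diego: 10:30-14:30, 16:00-19:15.
Ravi ∩ Yosef ∩ Diego ∩ Carol: 10:30-12:30, 16:15-17:30.
Ravi ∩ Yosef ∩ Diego ∩ Carol ∩ Priya: 10:30-12:30, 16:15-17:30.
Ravi ∩ Yosef ∩ Diego ∩ Carol ∩ Priya ∩ Zara: 10:30-12:30, 16:15-17:30.
Those are the intersection windows.

10:30-12:30, 16:15-17:30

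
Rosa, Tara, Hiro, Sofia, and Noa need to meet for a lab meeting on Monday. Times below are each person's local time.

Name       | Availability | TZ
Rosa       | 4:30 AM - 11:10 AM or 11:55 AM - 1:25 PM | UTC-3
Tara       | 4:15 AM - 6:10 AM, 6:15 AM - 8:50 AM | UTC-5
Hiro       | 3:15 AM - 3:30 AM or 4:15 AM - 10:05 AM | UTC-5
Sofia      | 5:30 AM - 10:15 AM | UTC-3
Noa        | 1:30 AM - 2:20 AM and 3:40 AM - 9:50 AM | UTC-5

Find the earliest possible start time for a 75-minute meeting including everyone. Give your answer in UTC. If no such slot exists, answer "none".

Rosa in UTC: 07:30-14:10, 14:55-16:25 (add 3h to convert from UTC-3).
Tara in UTC: 09:15-11:10, 11:15-13:50 (add 5h to convert from UTC-5).
Hiro in UTC: 08:15-08:30, 09:15-15:05 (add 5h to convert from UTC-5).
Sofia in UTC: 08:30-13:15 (add 3h to convert from UTC-3).
Noa in UTC: 06:30-07:20, 08:40-14:50 (add 5h to convert from UTC-5).
Rosa ∩ Tara: 09:15-11:10, 11:15-13:50.
Rosa ∩ Tara ∩ Hiro: 09:15-11:10, 11:15-13:50.
Rosa ∩ Tara ∩ Hiro ∩ Sofia: 09:15-11:10, 11:15-13:15.
Rosa ∩ Tara ∩ Hiro ∩ Sofia ∩ Noa: 09:15-11:10, 11:15-13:15.
The first common window of at least 75 minutes is 09:15-11:10, so the earliest start is 09:15.

09:15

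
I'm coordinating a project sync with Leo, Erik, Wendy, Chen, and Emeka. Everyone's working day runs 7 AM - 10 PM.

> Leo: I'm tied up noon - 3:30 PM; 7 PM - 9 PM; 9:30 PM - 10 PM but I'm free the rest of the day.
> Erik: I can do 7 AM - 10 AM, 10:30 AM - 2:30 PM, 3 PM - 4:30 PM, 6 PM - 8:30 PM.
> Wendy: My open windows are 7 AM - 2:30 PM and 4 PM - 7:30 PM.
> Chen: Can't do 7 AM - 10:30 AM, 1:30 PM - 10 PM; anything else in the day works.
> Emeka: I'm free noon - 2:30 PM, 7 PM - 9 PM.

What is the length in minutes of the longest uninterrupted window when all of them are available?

0

Leo free: 07:00-12:00, 15:30-19:00, 21:00-21:30 (invert busy blocks within the working day).
Erik free: 07:00-10:00, 10:30-14:30, 15:00-16:30, 18:00-20:30.
Wendy free: 07:00-14:30, 16:00-19:30.
Chen free: 10:30-13:30 (invert busy blocks within the working day).
Emeka free: 12:00-14:30, 19:00-21:00.
Leo ∩ Erik: 07:00-10:00, 10:30-12:00, 15:30-16:30, 18:00-19:00.
Leo ∩ Erik ∩ Wendy: 07:00-10:00, 10:30-12:00, 16:00-16:30, 18:00-19:00.
Leo ∩ Erik ∩ Wendy ∩ Chen: 10:30-12:00.
Leo ∩ Erik ∩ Wendy ∩ Chen ∩ Emeka: ∅.
There is no time when everyone is free.
No common window exists, so the longest block is 0 minutes.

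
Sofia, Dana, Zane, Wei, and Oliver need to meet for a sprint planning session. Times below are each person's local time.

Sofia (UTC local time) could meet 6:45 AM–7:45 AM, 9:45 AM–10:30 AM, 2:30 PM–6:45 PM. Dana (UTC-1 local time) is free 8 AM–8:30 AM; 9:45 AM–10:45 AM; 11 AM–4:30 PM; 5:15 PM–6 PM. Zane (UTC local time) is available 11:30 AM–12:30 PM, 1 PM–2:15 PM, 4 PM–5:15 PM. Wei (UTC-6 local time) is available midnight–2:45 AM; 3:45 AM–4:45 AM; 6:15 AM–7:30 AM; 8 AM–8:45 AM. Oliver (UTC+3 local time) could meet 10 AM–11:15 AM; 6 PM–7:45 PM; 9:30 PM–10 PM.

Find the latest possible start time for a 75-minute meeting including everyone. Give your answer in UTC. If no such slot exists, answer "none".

none

Sofia in UTC: 06:45-07:45, 09:45-10:30, 14:30-18:45.
Dana in UTC: 09:00-09:30, 10:45-11:45, 12:00-17:30, 18:15-19:00 (add 1h to convert from UTC-1).
Zane in UTC: 11:30-12:30, 13:00-14:15, 16:00-17:15.
Wei in UTC: 06:00-08:45, 09:45-10:45, 12:15-13:30, 14:00-14:45 (add 6h to convert from UTC-6).
Oliver in UTC: 07:00-08:15, 15:00-16:45, 18:30-19:00 (subtract 3h to convert from UTC+3).
Sofia ∩ Dana: 14:30-17:30, 18:15-18:45.
Sofia ∩ Dana ∩ Zane: 16:00-17:15.
Sofia ∩ Dana ∩ Zane ∩ Wei: ∅.
Sofia ∩ Dana ∩ Zane ∩ Wei ∩ Oliver: ∅.
There is no time when everyone is free.
No common window is at least 75 minutes long.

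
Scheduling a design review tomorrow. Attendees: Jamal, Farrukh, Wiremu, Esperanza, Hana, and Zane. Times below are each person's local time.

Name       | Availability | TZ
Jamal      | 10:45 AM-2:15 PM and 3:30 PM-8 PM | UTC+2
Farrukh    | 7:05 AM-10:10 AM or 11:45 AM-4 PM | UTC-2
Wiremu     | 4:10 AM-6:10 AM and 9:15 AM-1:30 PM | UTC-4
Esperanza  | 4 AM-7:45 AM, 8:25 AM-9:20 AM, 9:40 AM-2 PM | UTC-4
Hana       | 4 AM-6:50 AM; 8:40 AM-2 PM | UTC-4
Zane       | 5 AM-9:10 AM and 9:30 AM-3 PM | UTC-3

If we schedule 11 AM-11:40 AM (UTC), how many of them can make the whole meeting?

Jamal in UTC: 08:45-12:15, 13:30-18:00 (subtract 2h to convert from UTC+2).
Farrukh in UTC: 09:05-12:10, 13:45-18:00 (add 2h to convert from UTC-2).
Wiremu in UTC: 08:10-10:10, 13:15-17:30 (add 4h to convert from UTC-4).
Esperanza in UTC: 08:00-11:45, 12:25-13:20, 13:40-18:00 (add 4h to convert from UTC-4).
Hana in UTC: 08:00-10:50, 12:40-18:00 (add 4h to convert from UTC-4).
Zane in UTC: 08:00-12:10, 12:30-18:00 (add 3h to convert from UTC-3).
Jamal, Farrukh, Esperanza, and Zane can make the full 11:00-11:40 slot — that's 4.

4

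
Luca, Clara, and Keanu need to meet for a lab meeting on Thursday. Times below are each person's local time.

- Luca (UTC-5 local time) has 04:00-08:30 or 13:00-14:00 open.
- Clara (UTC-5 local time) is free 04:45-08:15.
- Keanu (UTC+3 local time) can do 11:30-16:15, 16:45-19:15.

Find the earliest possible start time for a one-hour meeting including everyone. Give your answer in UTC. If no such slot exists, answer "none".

Luca in UTC: 09:00-13:30, 18:00-19:00 (add 5h to convert from UTC-5).
Clara in UTC: 09:45-13:15 (add 5h to convert from UTC-5).
Keanu in UTC: 08:30-13:15, 13:45-16:15 (subtract 3h to convert from UTC+3).
Luca ∩ Clara: 09:45-13:15.
Luca ∩ Clara ∩ Keanu: 09:45-13:15.
So the common availability across everyone is 09:45-13:15.
The first common window of at least 60 minutes is 09:45-13:15, so the earliest start is 09:45.

09:45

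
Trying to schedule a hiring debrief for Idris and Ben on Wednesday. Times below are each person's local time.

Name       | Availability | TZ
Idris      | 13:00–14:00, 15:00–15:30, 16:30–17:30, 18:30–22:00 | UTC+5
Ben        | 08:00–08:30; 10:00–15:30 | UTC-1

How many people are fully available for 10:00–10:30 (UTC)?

1

Idris in UTC: 08:00-09:00, 10:00-10:30, 11:30-12:30, 13:30-17:00 (subtract 5h to convert from UTC+5).
Ben in UTC: 09:00-09:30, 11:00-16:30 (add 1h to convert from UTC-1).
Idris can make the full 10:00-10:30 slot — that's 1.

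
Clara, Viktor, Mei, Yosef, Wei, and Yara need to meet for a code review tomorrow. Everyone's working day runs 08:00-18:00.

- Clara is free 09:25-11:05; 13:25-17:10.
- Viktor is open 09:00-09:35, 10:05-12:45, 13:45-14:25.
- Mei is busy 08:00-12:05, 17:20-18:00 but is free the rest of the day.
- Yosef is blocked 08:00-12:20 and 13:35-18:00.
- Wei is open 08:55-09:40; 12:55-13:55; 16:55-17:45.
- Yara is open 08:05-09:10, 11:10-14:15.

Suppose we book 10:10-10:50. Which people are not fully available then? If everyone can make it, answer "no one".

Clara free: 09:25-11:05, 13:25-17:10.
Viktor free: 09:00-09:35, 10:05-12:45, 13:45-14:25.
Mei free: 12:05-17:20 (invert busy blocks within the working day).
Yosef free: 12:20-13:35 (invert busy blocks within the working day).
Wei free: 08:55-09:40, 12:55-13:55, 16:55-17:45.
Yara free: 08:05-09:10, 11:10-14:15.
Clara: free for 10:10-10:50. Viktor: free for 10:10-10:50. Mei: not fully free for 10:10-10:50. Yosef: not fully free for 10:10-10:50. Wei: not fully free for 10:10-10:50. Yara: not fully free for 10:10-10:50.

Mei, Wei, Yara, Yosef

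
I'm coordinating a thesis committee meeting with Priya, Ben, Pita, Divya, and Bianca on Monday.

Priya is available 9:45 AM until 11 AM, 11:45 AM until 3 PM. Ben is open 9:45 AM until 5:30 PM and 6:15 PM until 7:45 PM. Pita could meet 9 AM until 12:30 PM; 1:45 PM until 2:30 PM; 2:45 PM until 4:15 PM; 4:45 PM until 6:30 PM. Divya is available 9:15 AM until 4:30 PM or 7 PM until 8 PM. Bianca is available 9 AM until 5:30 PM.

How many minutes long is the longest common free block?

Priya ∩ Ben: 09:45-11:00, 11:45-15:00.
Priya ∩ Ben ∩ Pita: 09:45-11:00, 11:45-12:30, 13:45-14:30, 14:45-15:00.
Priya ∩ Ben ∩ Pita ∩ Divya: 09:45-11:00, 11:45-12:30, 13:45-14:30, 14:45-15:00.
Priya ∩ Ben ∩ Pita ∩ Divya ∩ Bianca: 09:45-11:00, 11:45-12:30, 13:45-14:30, 14:45-15:00.
The longest is 09:45-11:00 at 75 minutes.

75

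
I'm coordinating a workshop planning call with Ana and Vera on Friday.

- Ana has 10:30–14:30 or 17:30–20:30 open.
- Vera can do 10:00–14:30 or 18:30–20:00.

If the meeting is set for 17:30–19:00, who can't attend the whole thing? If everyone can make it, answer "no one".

Vera

Ana: free for 17:30-19:00. Vera: not fully free for 17:30-19:00.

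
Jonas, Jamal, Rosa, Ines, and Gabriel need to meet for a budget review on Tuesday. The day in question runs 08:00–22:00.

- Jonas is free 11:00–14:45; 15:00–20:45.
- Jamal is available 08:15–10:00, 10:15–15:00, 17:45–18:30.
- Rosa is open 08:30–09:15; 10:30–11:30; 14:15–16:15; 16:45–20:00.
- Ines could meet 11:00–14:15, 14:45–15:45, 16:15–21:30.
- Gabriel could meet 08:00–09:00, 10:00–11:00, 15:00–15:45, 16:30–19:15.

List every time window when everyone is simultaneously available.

Jonas ∩ Jamal: 11:00-14:45, 17:45-18:30.
Jonas ∩ Jamal ∩ Rosa: 11:00-11:30, 14:15-14:45, 17:45-18:30.
Jonas ∩ Jamal ∩ Rosa ∩ Ines: 11:00-11:30, 17:45-18:30.
Jonas ∩ Jamal ∩ Rosa ∩ Ines ∩ Gabriel: 17:45-18:30.

17:45-18:30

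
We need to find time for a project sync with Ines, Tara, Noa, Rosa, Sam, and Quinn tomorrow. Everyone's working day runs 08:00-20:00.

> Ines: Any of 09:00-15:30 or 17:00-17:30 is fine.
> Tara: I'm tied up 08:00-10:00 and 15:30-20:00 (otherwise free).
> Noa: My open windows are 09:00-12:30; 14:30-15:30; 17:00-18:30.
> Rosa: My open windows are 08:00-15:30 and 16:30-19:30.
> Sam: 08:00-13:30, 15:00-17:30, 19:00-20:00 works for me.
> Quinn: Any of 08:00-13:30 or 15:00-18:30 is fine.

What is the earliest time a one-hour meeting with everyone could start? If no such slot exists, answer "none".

10:00

Ines free: 09:00-15:30, 17:00-17:30.
Tara free: 10:00-15:30 (invert busy blocks within the working day).
Noa free: 09:00-12:30, 14:30-15:30, 17:00-18:30.
Rosa free: 08:00-15:30, 16:30-19:30.
Sam free: 08:00-13:30, 15:00-17:30, 19:00-20:00.
Quinn free: 08:00-13:30, 15:00-18:30.
Ines ∩ Tara: 10:00-15:30.
Ines ∩ Tara ∩ Noa: 10:00-12:30, 14:30-15:30.
Ines ∩ Tara ∩ Noa ∩ Rosa: 10:00-12:30, 14:30-15:30.
Ines ∩ Tara ∩ Noa ∩ Rosa ∩ Sam: 10:00-12:30, 15:00-15:30.
Ines ∩ Tara ∩ Noa ∩ Rosa ∩ Sam ∩ Quinn: 10:00-12:30, 15:00-15:30.
So the common availability across everyone is 10:00-12:30, 15:00-15:30.
The first common window of at least 60 minutes is 10:00-12:30, so the earliest start is 10:00.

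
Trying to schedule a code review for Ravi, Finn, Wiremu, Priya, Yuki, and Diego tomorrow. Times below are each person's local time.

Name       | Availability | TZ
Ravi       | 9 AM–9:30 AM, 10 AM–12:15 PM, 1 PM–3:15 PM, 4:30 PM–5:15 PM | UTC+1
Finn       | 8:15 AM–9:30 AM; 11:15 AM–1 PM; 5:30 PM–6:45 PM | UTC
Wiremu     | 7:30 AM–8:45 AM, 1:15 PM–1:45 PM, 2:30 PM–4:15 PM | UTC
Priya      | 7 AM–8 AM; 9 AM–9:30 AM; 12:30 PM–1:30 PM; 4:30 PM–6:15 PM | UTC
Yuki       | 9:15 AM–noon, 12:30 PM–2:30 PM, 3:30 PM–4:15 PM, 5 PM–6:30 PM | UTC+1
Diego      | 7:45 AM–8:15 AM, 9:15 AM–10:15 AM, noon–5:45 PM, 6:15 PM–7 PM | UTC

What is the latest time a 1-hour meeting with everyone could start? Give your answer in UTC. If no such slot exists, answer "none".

Ravi in UTC: 08:00-08:30, 09:00-11:15, 12:00-14:15, 15:30-16:15 (subtract 1h to convert from UTC+1).
Finn in UTC: 08:15-09:30, 11:15-13:00, 17:30-18:45.
Wiremu in UTC: 07:30-08:45, 13:15-13:45, 14:30-16:15.
Priya in UTC: 07:00-08:00, 09:00-09:30, 12:30-13:30, 16:30-18:15.
Yuki in UTC: 08:15-11:00, 11:30-13:30, 14:30-15:15, 16:00-17:30 (subtract 1h to convert from UTC+1).
Diego in UTC: 07:45-08:15, 09:15-10:15, 12:00-17:45, 18:15-19:00.
Ravi ∩ Finn: 08:15-08:30, 09:00-09:30, 12:00-13:00.
Ravi ∩ Finn ∩ Wiremu: 08:15-08:30.
Ravi ∩ Finn ∩ Wiremu ∩ Priya: ∅.
Ravi ∩ Finn ∩ Wiremu ∩ Priya ∩ Yuki: ∅.
Ravi ∩ Finn ∩ Wiremu ∩ Priya ∩ Yuki ∩ Diego: ∅.
There is no time when everyone is free.
No common window is at least 60 minutes long.

none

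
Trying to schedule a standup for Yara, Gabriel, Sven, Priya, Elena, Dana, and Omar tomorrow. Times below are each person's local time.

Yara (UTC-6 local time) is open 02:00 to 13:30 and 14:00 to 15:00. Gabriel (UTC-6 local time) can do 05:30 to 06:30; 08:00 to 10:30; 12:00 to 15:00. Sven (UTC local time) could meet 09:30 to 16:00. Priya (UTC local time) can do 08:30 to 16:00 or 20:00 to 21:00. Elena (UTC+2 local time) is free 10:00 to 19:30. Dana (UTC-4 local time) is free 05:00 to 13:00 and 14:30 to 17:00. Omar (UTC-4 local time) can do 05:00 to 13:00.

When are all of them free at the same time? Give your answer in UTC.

Yara in UTC: 08:00-19:30, 20:00-21:00 (add 6h to convert from UTC-6).
Gabriel in UTC: 11:30-12:30, 14:00-16:30, 18:00-21:00 (add 6h to convert from UTC-6).
Sven in UTC: 09:30-16:00.
Priya in UTC: 08:30-16:00, 20:00-21:00.
Elena in UTC: 08:00-17:30 (subtract 2h to convert from UTC+2).
Dana in UTC: 09:00-17:00, 18:30-21:00 (add 4h to convert from UTC-4).
Omar in UTC: 09:00-17:00 (add 4h to convert from UTC-4).
Yara ∩ Gabriel: 11:30-12:30, 14:00-16:30, 18:00-19:30, 20:00-21:00.
Yara ∩ Gabriel ∩ Sven: 11:30-12:30, 14:00-16:00.
Yara ∩ Gabriel ∩ Sven ∩ Priya: 11:30-12:30, 14:00-16:00.
Yara ∩ Gabriel ∩ Sven ∩ Priya ∩ Elena: 11:30-12:30, 14:00-16:00.
Yara ∩ Gabriel ∩ Sven ∩ Priya ∩ Elena ∩ Dana: 11:30-12:30, 14:00-16:00.
Yara ∩ Gabriel ∩ Sven ∩ Priya ∩ Elena ∩ Dana ∩ Omar: 11:30-12:30, 14:00-16:00.
Those are the intersection windows.

11:30-12:30, 14:00-16:00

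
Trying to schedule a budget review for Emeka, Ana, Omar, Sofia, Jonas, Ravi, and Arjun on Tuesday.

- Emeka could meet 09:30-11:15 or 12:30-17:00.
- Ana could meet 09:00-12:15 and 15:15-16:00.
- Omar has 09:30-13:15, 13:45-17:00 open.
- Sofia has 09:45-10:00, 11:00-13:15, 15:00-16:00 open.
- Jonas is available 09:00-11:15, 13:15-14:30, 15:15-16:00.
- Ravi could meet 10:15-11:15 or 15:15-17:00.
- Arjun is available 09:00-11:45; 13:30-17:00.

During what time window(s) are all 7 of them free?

11:00-11:15, 15:15-16:00

Emeka ∩ Ana: 09:30-11:15, 15:15-16:00.
Emeka ∩ Ana ∩ Omar: 09:30-11:15, 15:15-16:00.
Emeka ∩ Ana ∩ Omar ∩ Sofia: 09:45-10:00, 11:00-11:15, 15:15-16:00.
Emeka ∩ Ana ∩ Omar ∩ Sofia ∩ Jonas: 09:45-10:00, 11:00-11:15, 15:15-16:00.
Emeka ∩ Ana ∩ Omar ∩ Sofia ∩ Jonas ∩ Ravi: 11:00-11:15, 15:15-16:00.
Emeka ∩ Ana ∩ Omar ∩ Sofia ∩ Jonas ∩ Ravi ∩ Arjun: 11:00-11:15, 15:15-16:00.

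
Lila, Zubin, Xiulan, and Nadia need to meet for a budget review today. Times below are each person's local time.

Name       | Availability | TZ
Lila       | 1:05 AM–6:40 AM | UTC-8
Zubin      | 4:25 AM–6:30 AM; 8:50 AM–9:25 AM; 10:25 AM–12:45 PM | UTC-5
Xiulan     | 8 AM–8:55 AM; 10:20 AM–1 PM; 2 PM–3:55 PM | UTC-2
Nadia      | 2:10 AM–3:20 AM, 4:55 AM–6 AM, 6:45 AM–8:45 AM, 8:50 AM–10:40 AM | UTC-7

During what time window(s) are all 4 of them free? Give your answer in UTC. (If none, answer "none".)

10:00-10:20, 13:50-14:25

Lila in UTC: 09:05-14:40 (add 8h to convert from UTC-8).
Zubin in UTC: 09:25-11:30, 13:50-14:25, 15:25-17:45 (add 5h to convert from UTC-5).
Xiulan in UTC: 10:00-10:55, 12:20-15:00, 16:00-17:55 (add 2h to convert from UTC-2).
Nadia in UTC: 09:10-10:20, 11:55-13:00, 13:45-15:45, 15:50-17:40 (add 7h to convert from UTC-7).
Lila ∩ Zubin: 09:25-11:30, 13:50-14:25.
Lila ∩ Zubin ∩ Xiulan: 10:00-10:55, 13:50-14:25.
Lila ∩ Zubin ∩ Xiulan ∩ Nadia: 10:00-10:20, 13:50-14:25.
So the common availability across everyone is 10:00-10:20, 13:50-14:25.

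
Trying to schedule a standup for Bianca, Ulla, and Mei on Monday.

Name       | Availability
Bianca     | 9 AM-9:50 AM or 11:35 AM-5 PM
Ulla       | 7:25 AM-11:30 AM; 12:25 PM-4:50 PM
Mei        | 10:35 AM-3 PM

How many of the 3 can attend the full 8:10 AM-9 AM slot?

Ulla can make the full 08:10-09:00 slot — that's 1.

1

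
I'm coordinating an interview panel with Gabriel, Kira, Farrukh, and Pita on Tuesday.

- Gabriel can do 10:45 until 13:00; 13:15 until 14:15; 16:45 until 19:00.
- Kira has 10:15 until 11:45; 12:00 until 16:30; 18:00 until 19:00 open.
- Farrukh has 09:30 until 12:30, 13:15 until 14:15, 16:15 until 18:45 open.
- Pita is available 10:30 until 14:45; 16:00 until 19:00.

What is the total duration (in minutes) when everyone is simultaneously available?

Gabriel ∩ Kira: 10:45-11:45, 12:00-13:00, 13:15-14:15, 18:00-19:00.
Gabriel ∩ Kira ∩ Farrukh: 10:45-11:45, 12:00-12:30, 13:15-14:15, 18:00-18:45.
Gabriel ∩ Kira ∩ Farrukh ∩ Pita: 10:45-11:45, 12:00-12:30, 13:15-14:15, 18:00-18:45.
So the common availability across everyone is 10:45-11:45, 12:00-12:30, 13:15-14:15, 18:00-18:45.
Summing the common windows: 60 + 30 + 60 + 45 = 195 minutes.

195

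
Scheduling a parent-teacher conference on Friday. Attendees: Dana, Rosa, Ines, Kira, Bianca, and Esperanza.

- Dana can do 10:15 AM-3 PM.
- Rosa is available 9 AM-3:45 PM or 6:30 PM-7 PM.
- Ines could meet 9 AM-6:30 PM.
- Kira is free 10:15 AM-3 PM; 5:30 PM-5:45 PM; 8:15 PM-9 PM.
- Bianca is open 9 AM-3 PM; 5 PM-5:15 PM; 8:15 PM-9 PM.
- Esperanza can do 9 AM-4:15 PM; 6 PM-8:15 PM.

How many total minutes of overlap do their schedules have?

Dana ∩ Rosa: 10:15-15:00.
Dana ∩ Rosa ∩ Ines: 10:15-15:00.
Dana ∩ Rosa ∩ Ines ∩ Kira: 10:15-15:00.
Dana ∩ Rosa ∩ Ines ∩ Kira ∩ Bianca: 10:15-15:00.
Dana ∩ Rosa ∩ Ines ∩ Kira ∩ Bianca ∩ Esperanza: 10:15-15:00.
So the common availability across everyone is 10:15-15:00.
That's a single block of 285 minutes.

285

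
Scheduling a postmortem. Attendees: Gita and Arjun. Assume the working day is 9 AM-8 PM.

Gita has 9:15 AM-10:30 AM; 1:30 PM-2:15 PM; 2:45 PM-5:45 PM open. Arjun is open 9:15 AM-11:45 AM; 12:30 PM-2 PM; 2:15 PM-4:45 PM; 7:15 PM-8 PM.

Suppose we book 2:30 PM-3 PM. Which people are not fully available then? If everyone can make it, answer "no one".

Gita

Gita: not fully free for 14:30-15:00. Arjun: free for 14:30-15:00.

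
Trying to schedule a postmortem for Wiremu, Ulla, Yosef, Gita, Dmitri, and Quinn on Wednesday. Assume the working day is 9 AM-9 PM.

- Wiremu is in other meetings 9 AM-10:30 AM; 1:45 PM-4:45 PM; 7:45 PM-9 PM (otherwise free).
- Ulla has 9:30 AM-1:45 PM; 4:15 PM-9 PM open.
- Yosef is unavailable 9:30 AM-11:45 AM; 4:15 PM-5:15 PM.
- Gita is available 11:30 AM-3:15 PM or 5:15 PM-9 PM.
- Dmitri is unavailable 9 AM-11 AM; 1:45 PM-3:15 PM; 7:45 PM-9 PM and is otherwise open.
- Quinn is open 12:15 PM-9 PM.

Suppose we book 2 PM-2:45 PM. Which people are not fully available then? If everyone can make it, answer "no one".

Wiremu free: 10:30-13:45, 16:45-19:45 (invert busy blocks within the working day).
Ulla free: 09:30-13:45, 16:15-21:00.
Yosef free: 09:00-09:30, 11:45-16:15, 17:15-21:00 (invert busy blocks within the working day).
Gita free: 11:30-15:15, 17:15-21:00.
Dmitri free: 11:00-13:45, 15:15-19:45 (invert busy blocks within the working day).
Quinn free: 12:15-21:00.
Wiremu: not fully free for 14:00-14:45. Ulla: not fully free for 14:00-14:45. Yosef: free for 14:00-14:45. Gita: free for 14:00-14:45. Dmitri: not fully free for 14:00-14:45. Quinn: free for 14:00-14:45.

Dmitri, Ulla, Wiremu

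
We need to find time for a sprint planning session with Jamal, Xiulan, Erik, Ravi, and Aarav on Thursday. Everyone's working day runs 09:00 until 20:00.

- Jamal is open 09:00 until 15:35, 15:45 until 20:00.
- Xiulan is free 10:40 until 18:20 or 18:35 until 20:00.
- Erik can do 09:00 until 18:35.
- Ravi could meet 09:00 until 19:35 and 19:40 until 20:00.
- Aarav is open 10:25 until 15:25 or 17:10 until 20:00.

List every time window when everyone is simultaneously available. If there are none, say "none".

10:40-15:25, 17:10-18:20

Jamal ∩ Xiulan: 10:40-15:35, 15:45-18:20, 18:35-20:00.
Jamal ∩ Xiulan ∩ Erik: 10:40-15:35, 15:45-18:20.
Jamal ∩ Xiulan ∩ Erik ∩ Ravi: 10:40-15:35, 15:45-18:20.
Jamal ∩ Xiulan ∩ Erik ∩ Ravi ∩ Aarav: 10:40-15:25, 17:10-18:20.
Those are the intersection windows.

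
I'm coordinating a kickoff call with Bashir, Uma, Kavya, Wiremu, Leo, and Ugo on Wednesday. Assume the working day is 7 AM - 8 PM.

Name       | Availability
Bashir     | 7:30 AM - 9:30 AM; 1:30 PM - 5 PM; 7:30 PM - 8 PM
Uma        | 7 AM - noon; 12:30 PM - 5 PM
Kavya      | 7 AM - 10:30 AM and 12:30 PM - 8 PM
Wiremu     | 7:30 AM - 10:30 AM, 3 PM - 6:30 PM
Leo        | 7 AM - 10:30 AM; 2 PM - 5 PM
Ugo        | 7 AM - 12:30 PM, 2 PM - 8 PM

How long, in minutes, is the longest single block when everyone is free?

120

Bashir ∩ Uma: 07:30-09:30, 13:30-17:00.
Bashir ∩ Uma ∩ Kavya: 07:30-09:30, 13:30-17:00.
Bashir ∩ Uma ∩ Kavya ∩ Wiremu: 07:30-09:30, 15:00-17:00.
Bashir ∩ Uma ∩ Kavya ∩ Wiremu ∩ Leo: 07:30-09:30, 15:00-17:00.
Bashir ∩ Uma ∩ Kavya ∩ Wiremu ∩ Leo ∩ Ugo: 07:30-09:30, 15:00-17:00.
Those are the intersection windows.
The longest is 07:30-09:30 at 120 minutes.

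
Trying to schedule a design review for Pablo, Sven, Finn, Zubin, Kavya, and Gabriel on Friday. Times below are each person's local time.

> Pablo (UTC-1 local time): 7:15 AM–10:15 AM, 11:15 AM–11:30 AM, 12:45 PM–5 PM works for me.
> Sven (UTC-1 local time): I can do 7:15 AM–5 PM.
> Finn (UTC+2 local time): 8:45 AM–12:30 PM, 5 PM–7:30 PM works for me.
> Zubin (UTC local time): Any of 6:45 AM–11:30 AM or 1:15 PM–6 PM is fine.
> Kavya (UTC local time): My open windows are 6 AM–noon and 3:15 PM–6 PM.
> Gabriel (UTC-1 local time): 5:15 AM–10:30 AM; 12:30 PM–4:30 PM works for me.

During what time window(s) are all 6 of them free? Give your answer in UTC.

Pablo in UTC: 08:15-11:15, 12:15-12:30, 13:45-18:00 (add 1h to convert from UTC-1).
Sven in UTC: 08:15-18:00 (add 1h to convert from UTC-1).
Finn in UTC: 06:45-10:30, 15:00-17:30 (subtract 2h to convert from UTC+2).
Zubin in UTC: 06:45-11:30, 13:15-18:00.
Kavya in UTC: 06:00-12:00, 15:15-18:00.
Gabriel in UTC: 06:15-11:30, 13:30-17:30 (add 1h to convert from UTC-1).
Pablo ∩ Sven: 08:15-11:15, 12:15-12:30, 13:45-18:00.
Pablo ∩ Sven ∩ Finn: 08:15-10:30, 15:00-17:30.
Pablo ∩ Sven ∩ Finn ∩ Zubin: 08:15-10:30, 15:00-17:30.
Pablo ∩ Sven ∩ Finn ∩ Zubin ∩ Kavya: 08:15-10:30, 15:15-17:30.
Pablo ∩ Sven ∩ Finn ∩ Zubin ∩ Kavya ∩ Gabriel: 08:15-10:30, 15:15-17:30.

08:15-10:30, 15:15-17:30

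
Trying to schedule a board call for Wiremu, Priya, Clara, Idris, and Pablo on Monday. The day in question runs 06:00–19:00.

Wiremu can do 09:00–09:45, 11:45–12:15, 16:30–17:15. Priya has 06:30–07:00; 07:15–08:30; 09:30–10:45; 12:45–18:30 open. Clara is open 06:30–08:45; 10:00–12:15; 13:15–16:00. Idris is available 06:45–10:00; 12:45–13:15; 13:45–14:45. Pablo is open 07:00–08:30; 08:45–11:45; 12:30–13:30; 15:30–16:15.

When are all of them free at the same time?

Wiremu ∩ Priya: 09:30-09:45, 16:30-17:15.
Wiremu ∩ Priya ∩ Clara: ∅.
Wiremu ∩ Priya ∩ Clara ∩ Idris: ∅.
Wiremu ∩ Priya ∩ Clara ∩ Idris ∩ Pablo: ∅.
There is no time when everyone is free.

none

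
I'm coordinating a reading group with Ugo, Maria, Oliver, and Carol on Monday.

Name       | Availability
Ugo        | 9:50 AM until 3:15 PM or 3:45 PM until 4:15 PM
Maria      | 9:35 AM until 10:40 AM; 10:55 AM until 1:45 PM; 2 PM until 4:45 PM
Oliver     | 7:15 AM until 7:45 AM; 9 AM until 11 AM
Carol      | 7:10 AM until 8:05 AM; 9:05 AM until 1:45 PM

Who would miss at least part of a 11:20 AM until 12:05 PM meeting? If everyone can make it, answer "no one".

Oliver

Ugo: free for 11:20-12:05. Maria: free for 11:20-12:05. Oliver: not fully free for 11:20-12:05. Carol: free for 11:20-12:05.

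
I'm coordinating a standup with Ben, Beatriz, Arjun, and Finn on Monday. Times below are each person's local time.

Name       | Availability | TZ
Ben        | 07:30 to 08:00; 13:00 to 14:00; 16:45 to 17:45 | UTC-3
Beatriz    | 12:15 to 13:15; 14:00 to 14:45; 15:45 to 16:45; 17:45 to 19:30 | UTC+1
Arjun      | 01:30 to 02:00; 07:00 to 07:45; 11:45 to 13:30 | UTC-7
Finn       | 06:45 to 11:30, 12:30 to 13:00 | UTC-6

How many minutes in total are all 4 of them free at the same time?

Ben in UTC: 10:30-11:00, 16:00-17:00, 19:45-20:45 (add 3h to convert from UTC-3).
Beatriz in UTC: 11:15-12:15, 13:00-13:45, 14:45-15:45, 16:45-18:30 (subtract 1h to convert from UTC+1).
Arjun in UTC: 08:30-09:00, 14:00-14:45, 18:45-20:30 (add 7h to convert from UTC-7).
Finn in UTC: 12:45-17:30, 18:30-19:00 (add 6h to convert from UTC-6).
Ben ∩ Beatriz: 16:45-17:00.
Ben ∩ Beatriz ∩ Arjun: ∅.
Ben ∩ Beatriz ∩ Arjun ∩ Finn: ∅.
There is no time when everyone is free.
There is no common window, so the total is 0 minutes.

0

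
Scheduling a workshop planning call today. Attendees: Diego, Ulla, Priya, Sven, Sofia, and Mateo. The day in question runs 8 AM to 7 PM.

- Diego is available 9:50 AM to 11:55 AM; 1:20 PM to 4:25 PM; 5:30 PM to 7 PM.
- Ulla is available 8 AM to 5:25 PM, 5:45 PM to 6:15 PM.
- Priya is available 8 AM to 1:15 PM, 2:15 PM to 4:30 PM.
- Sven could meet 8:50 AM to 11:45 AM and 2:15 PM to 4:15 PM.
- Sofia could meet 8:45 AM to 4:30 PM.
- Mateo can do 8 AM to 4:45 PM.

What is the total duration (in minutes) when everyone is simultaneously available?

Diego ∩ Ulla: 09:50-11:55, 13:20-16:25, 17:45-18:15.
Diego ∩ Ulla ∩ Priya: 09:50-11:55, 14:15-16:25.
Diego ∩ Ulla ∩ Priya ∩ Sven: 09:50-11:45, 14:15-16:15.
Diego ∩ Ulla ∩ Priya ∩ Sven ∩ Sofia: 09:50-11:45, 14:15-16:15.
Diego ∩ Ulla ∩ Priya ∩ Sven ∩ Sofia ∩ Mateo: 09:50-11:45, 14:15-16:15.
So the common availability across everyone is 09:50-11:45, 14:15-16:15.
Summing the common windows: 115 + 120 = 235 minutes.

235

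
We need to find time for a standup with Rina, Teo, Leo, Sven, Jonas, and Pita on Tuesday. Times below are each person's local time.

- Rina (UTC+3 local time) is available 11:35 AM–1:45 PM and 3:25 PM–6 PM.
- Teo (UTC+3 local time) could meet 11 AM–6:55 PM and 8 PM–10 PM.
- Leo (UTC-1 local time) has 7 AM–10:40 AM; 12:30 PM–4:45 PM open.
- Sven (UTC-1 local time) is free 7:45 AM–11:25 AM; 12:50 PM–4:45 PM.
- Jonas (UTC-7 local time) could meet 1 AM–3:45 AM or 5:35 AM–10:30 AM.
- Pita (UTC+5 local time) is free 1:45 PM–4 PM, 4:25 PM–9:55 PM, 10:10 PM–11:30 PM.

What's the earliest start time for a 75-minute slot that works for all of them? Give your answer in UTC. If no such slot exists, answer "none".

08:45

Rina in UTC: 08:35-10:45, 12:25-15:00 (subtract 3h to convert from UTC+3).
Teo in UTC: 08:00-15:55, 17:00-19:00 (subtract 3h to convert from UTC+3).
Leo in UTC: 08:00-11:40, 13:30-17:45 (add 1h to convert from UTC-1).
Sven in UTC: 08:45-12:25, 13:50-17:45 (add 1h to convert from UTC-1).
Jonas in UTC: 08:00-10:45, 12:35-17:30 (add 7h to convert from UTC-7).
Pita in UTC: 08:45-11:00, 11:25-16:55, 17:10-18:30 (subtract 5h to convert from UTC+5).
Rina ∩ Teo: 08:35-10:45, 12:25-15:00.
Rina ∩ Teo ∩ Leo: 08:35-10:45, 13:30-15:00.
Rina ∩ Teo ∩ Leo ∩ Sven: 08:45-10:45, 13:50-15:00.
Rina ∩ Teo ∩ Leo ∩ Sven ∩ Jonas: 08:45-10:45, 13:50-15:00.
Rina ∩ Teo ∩ Leo ∩ Sven ∩ Jonas ∩ Pita: 08:45-10:45, 13:50-15:00.
So the common availability across everyone is 08:45-10:45, 13:50-15:00.
The first common window of at least 75 minutes is 08:45-10:45, so the earliest start is 08:45.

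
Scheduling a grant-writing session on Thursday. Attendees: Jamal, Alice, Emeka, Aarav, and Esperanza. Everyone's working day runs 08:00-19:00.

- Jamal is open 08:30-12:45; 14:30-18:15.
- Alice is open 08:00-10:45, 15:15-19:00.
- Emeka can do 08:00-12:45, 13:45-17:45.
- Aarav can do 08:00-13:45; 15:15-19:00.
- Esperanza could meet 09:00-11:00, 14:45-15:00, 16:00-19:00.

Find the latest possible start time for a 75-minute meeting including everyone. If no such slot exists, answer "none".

Jamal ∩ Alice: 08:30-10:45, 15:15-18:15.
Jamal ∩ Alice ∩ Emeka: 08:30-10:45, 15:15-17:45.
Jamal ∩ Alice ∩ Emeka ∩ Aarav: 08:30-10:45, 15:15-17:45.
Jamal ∩ Alice ∩ Emeka ∩ Aarav ∩ Esperanza: 09:00-10:45, 16:00-17:45.
The last common window of at least 75 minutes is 16:00-17:45; a 75-minute meeting can start as late as 16:30 and still end by 17:45.

16:30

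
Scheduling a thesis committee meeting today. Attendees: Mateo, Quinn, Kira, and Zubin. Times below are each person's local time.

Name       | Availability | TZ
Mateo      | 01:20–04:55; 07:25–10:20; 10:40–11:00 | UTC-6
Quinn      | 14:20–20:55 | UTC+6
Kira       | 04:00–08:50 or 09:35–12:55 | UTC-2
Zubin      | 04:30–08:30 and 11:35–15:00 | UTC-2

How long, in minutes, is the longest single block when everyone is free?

Mateo in UTC: 07:20-10:55, 13:25-16:20, 16:40-17:00 (add 6h to convert from UTC-6).
Quinn in UTC: 08:20-14:55 (subtract 6h to convert from UTC+6).
Kira in UTC: 06:00-10:50, 11:35-14:55 (add 2h to convert from UTC-2).
Zubin in UTC: 06:30-10:30, 13:35-17:00 (add 2h to convert from UTC-2).
Mateo ∩ Quinn: 08:20-10:55, 13:25-14:55.
Mateo ∩ Quinn ∩ Kira: 08:20-10:50, 13:25-14:55.
Mateo ∩ Quinn ∩ Kira ∩ Zubin: 08:20-10:30, 13:35-14:55.
Those are the intersection windows.
The longest is 08:20-10:30 at 130 minutes.

130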